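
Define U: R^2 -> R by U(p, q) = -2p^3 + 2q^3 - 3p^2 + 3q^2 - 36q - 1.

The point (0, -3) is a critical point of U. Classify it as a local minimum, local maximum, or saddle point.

local maximum

The mixed partial ∂²U/∂p∂q is 0, so the Hessian at any point is diag(U_pp, U_qq) = diag(-6(2p + 1), 6(2q + 1)).
At (0, -3): H = diag(-6, -30).
Both eigenvalues are negative, so H is negative definite: a local maximum.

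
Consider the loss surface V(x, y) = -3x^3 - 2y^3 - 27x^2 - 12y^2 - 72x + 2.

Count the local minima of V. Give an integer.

1

V separates as a function of x plus a function of y, so ∇V=0 decouples.
∂V/∂x = -9(x + 2)(x + 4) = 0 at x ∈ {-4, -2}; ∂V/∂y = -6y(y + 4) = 0 at y ∈ {-4, 0}.
The Hessian is diagonal: diag(V_xx, V_yy). Second derivatives: V_xx(-4)=18, V_xx(-2)=-18; V_yy(-4)=24, V_yy(0)=-24.
Local minima occur where both diagonal entries positive: (-4, -4). Count: 1.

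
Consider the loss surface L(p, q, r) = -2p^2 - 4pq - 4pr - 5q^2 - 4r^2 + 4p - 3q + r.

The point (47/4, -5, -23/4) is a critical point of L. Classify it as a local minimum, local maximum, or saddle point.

local maximum

The Hessian is constant: H = [[-4, -4, -4], [-4, -10, 0], [-4, 0, -8]].
Leading principal minors: Δ₁ = -4, Δ₂ = 24, Δ₃ = -32.
The minors alternate sign starting negative (−, +, −), so H is negative definite: a local maximum.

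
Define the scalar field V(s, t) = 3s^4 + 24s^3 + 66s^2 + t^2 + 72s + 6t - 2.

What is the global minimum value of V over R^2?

-38

V(s,t) separates as P(s) + Q(t) − 2, so its minimum is min P + min Q − 2.
P'(s) = 12(s + 1)(s + 2)(s + 3) vanishes at s ∈ {-3, -2, -1}; Q'(t) = 2(t + 3) vanishes at t ∈ {-3}.
Local minima of P (where P''>0): P(-3)=-27, P(-1)=-27. Local minima of Q: Q(-3)=-9.
So the global minimum of V is P(-3) + Q(-3) − 2 = -27 − 9 − 2 = -38, attained at (-3, -3).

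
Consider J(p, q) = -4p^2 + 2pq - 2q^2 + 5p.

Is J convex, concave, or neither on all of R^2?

concave

J is quadratic, so its Hessian is the constant matrix H = [[-8, 2], [2, -4]].
det(H) = 28, tr(H) = -12.
det(H) > 0 and tr(H) < 0, so H is negative definite everywhere: concave.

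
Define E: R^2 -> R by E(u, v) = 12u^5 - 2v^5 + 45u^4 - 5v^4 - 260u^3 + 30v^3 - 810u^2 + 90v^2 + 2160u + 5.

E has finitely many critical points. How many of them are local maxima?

4

E separates as a function of u plus a function of v, so ∇E=0 decouples.
∂E/∂u = 60(u - 3)(u - 1)(u + 3)(u + 4) = 0 at u ∈ {-4, -3, 1, 3}; ∂E/∂v = -10v(v - 3)(v + 2)(v + 3) = 0 at v ∈ {-3, -2, 0, 3}.
The Hessian is diagonal: diag(E_uu, E_vv). Second derivatives: E_uu(-4)=-2100, E_uu(-3)=1440, E_uu(1)=-2400, E_uu(3)=5040; E_vv(-3)=180, E_vv(-2)=-100, E_vv(0)=180, E_vv(3)=-900.
Local maxima occur where both diagonal entries negative: (-4, -2), (-4, 3), (1, -2), (1, 3). Count: 4.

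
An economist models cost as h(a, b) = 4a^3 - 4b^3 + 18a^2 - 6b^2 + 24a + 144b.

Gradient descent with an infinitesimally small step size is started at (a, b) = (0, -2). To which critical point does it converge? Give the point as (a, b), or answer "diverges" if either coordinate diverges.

h is separable, so gradient descent decouples: a follows -∂h/∂a, b follows -∂h/∂b.
∂h/∂a = 12(a + 1)(a + 2); at a=0 this is 24, so a decreases.
∂h/∂b = -12(b - 3)(b + 4); at b=-2 this is 120, so b decreases.
a converges to its nearest critical value -1 (a local min of the a-part); b converges to -4. The iterate converges to (-1, -4).

(-1, -4)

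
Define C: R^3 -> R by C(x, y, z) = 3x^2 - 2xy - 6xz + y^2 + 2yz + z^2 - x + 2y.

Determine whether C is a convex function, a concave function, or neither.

C is quadratic, so its Hessian is the constant matrix H = [[6, -2, -6], [-2, 2, 2], [-6, 2, 2]].
Leading principal minors: 6, 8, -32.
Neither pattern holds ⇒ H is indefinite ⇒ neither convex nor concave.

neither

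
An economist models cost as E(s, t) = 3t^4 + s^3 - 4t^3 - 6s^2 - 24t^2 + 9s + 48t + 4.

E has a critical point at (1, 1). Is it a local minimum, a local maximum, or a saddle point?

local maximum

The mixed partial ∂²E/∂s∂t is 0, so the Hessian at any point is diag(E_ss, E_tt) = diag(6(s - 2), 12(3t^2 - 2t - 4)).
At (1, 1): H = diag(-6, -36).
Both eigenvalues are negative, so H is negative definite: a local maximum.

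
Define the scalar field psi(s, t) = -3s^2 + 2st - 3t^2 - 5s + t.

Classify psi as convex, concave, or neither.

psi is quadratic, so its Hessian is the constant matrix H = [[-6, 2], [2, -6]].
det(H) = 32, tr(H) = -12.
det(H) > 0 and tr(H) < 0, so H is negative definite everywhere: concave.

concave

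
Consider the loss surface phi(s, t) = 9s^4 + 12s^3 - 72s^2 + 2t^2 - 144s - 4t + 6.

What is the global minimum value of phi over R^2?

phi(s,t) separates as P(s) + Q(t) + 6, so its minimum is min P + min Q + 6.
P'(s) = 36(s - 2)(s + 1)(s + 2) vanishes at s ∈ {-2, -1, 2}; Q'(t) = 4(t - 1) vanishes at t ∈ {1}.
Local minima of P (where P''>0): P(-2)=48, P(2)=-336. Local minima of Q: Q(1)=-2.
So the global minimum of phi is P(2) + Q(1) + 6 = -336 − 2 + 6 = -332, attained at (2, 1).

-332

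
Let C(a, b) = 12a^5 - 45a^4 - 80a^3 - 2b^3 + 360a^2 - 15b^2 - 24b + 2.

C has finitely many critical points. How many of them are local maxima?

2

C separates as a function of a plus a function of b, so ∇C=0 decouples.
∂C/∂a = 60a(a - 3)(a - 2)(a + 2) = 0 at a ∈ {-2, 0, 2, 3}; ∂C/∂b = -6(b + 1)(b + 4) = 0 at b ∈ {-4, -1}.
The Hessian is diagonal: diag(C_aa, C_bb). Second derivatives: C_aa(-2)=-2400, C_aa(0)=720, C_aa(2)=-480, C_aa(3)=900; C_bb(-4)=18, C_bb(-1)=-18.
Local maxima occur where both diagonal entries negative: (-2, -1), (2, -1). Count: 2.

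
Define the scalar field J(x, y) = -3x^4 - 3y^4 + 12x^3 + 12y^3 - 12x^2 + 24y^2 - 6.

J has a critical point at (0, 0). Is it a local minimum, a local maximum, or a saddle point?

The mixed partial ∂²J/∂x∂y is 0, so the Hessian at any point is diag(J_xx, J_yy) = diag(12(-3x^2 + 6x - 2), 12(-3y^2 + 6y + 4)).
At (0, 0): H = diag(-24, 48).
The eigenvalues have opposite signs, so H is indefinite: a saddle point.

saddle point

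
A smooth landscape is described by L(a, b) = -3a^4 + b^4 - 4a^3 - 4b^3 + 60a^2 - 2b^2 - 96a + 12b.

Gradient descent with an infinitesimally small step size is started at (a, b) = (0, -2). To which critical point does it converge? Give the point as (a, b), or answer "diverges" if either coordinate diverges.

(1, -1)

L is separable, so gradient descent decouples: a follows -∂L/∂a, b follows -∂L/∂b.
∂L/∂a = -12(a - 2)(a - 1)(a + 4); at a=0 this is -96, so a increases.
∂L/∂b = 4(b - 3)(b - 1)(b + 1); at b=-2 this is -60, so b increases.
a converges to its nearest critical value 1 (a local min of the a-part); b converges to -1. The iterate converges to (1, -1).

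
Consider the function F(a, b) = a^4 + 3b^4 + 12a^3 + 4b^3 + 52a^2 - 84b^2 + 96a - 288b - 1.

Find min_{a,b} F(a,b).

-1537

F(a,b) separates as P(a) + Q(b) − 1, so its minimum is min P + min Q − 1.
P'(a) = 4(a + 2)(a + 3)(a + 4) vanishes at a ∈ {-4, -3, -2}; Q'(b) = 12(b - 4)(b + 2)(b + 3) vanishes at b ∈ {-3, -2, 4}.
Local minima of P (where P''>0): P(-4)=-64, P(-2)=-64. Local minima of Q: Q(-3)=243, Q(4)=-1472.
So the global minimum of F is P(-4) + Q(4) − 1 = -64 − 1472 − 1 = -1537, attained at (-4, 4).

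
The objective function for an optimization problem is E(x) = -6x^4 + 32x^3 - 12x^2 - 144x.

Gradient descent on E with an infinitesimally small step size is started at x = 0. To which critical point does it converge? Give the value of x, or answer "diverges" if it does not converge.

2

E'(x) = -24(x - 3)(x - 2)(x + 1), so E'(0) = -144.
Gradient descent moves in the -E' direction, i.e. x is increasing.
The nearest critical point in that direction is x = 2, where E'' = 72 > 0 (a local minimum). The iterate converges there.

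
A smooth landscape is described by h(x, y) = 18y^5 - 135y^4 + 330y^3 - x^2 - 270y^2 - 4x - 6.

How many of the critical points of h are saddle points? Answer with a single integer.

2

h separates as a function of x plus a function of y, so ∇h=0 decouples.
∂h/∂x = -2(x + 2) = 0 at x ∈ {-2}; ∂h/∂y = 90y(y - 3)(y - 2)(y - 1) = 0 at y ∈ {0, 1, 2, 3}.
The Hessian is diagonal: diag(h_xx, h_yy). Second derivatives: h_xx(-2)=-2; h_yy(0)=-540, h_yy(1)=180, h_yy(2)=-180, h_yy(3)=540.
Saddle points occur where the two diagonal entries have opposite signs: (-2, 1), (-2, 3). Count: 2.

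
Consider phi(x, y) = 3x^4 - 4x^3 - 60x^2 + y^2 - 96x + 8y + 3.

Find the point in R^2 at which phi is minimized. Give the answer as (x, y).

(4, -4)

phi(x,y) separates as P(x) + Q(y) + 3, so its minimum is min P + min Q + 3.
P'(x) = 12(x - 4)(x + 1)(x + 2) vanishes at x ∈ {-2, -1, 4}; Q'(y) = 2y + 8 vanishes at y ∈ {-4}.
Local minima of P (where P''>0): P(-2)=32, P(4)=-832. Local minima of Q: Q(-4)=-16.
So the global minimum of phi is P(4) + Q(-4) + 3 = -832 − 16 + 3 = -845, attained at (4, -4).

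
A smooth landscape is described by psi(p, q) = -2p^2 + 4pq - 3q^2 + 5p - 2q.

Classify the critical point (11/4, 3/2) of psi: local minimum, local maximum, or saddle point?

local maximum

The Hessian of psi is constant: H = [[-4, 4], [4, -6]].
det(H) = (-4)·(-6) − 4² = 8.
det(H) > 0 and tr(H) = -10 < 0, so H is negative definite and the point is a local maximum.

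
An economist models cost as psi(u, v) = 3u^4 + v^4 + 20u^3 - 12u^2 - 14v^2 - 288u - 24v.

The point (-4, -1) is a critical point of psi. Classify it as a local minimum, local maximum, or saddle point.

The mixed partial ∂²psi/∂u∂v is 0, so the Hessian at any point is diag(psi_uu, psi_vv) = diag(12(3u^2 + 10u - 2), 4(3v^2 - 7)).
At (-4, -1): H = diag(72, -16).
The eigenvalues have opposite signs, so H is indefinite: a saddle point.

saddle point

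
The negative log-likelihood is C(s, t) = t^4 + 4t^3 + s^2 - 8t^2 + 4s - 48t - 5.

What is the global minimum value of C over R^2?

C(s,t) separates as P(s) + Q(t) − 5, so its minimum is min P + min Q − 5.
P'(s) = 2s + 4 vanishes at s ∈ {-2}; Q'(t) = 4(t - 2)(t + 2)(t + 3) vanishes at t ∈ {-3, -2, 2}.
Local minima of P (where P''>0): P(-2)=-4. Local minima of Q: Q(-3)=45, Q(2)=-80.
So the global minimum of C is P(-2) + Q(2) − 5 = -4 − 80 − 5 = -89, attained at (-2, 2).

-89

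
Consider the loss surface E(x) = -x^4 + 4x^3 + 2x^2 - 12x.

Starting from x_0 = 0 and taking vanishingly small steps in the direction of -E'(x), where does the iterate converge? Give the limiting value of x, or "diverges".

E'(x) = -4(x - 3)(x - 1)(x + 1), so E'(0) = -12.
Gradient descent moves in the -E' direction, i.e. x is increasing.
The nearest critical point in that direction is x = 1, where E'' = 16 > 0 (a local minimum). The iterate converges there.

1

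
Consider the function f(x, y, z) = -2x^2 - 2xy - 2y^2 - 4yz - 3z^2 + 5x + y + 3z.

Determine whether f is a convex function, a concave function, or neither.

f is quadratic, so its Hessian is the constant matrix H = [[-4, -2, 0], [-2, -4, -4], [0, -4, -6]].
Leading principal minors: -4, 12, -8.
Signs alternate −, +, − ⇒ H ≺ 0 ⇒ concave.

concave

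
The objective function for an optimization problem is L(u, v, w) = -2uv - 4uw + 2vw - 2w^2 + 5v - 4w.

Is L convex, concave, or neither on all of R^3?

neither

L is quadratic, so its Hessian is the constant matrix H = [[0, -2, -4], [-2, 0, 2], [-4, 2, -4]].
Leading principal minors: 0, -4, 48.
Neither pattern holds ⇒ H is indefinite ⇒ neither convex nor concave.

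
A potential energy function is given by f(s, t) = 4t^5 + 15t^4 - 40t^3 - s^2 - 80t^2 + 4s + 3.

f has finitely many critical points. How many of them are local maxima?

2

f separates as a function of s plus a function of t, so ∇f=0 decouples.
∂f/∂s = -2(s - 2) = 0 at s ∈ {2}; ∂f/∂t = 20t(t - 2)(t + 1)(t + 4) = 0 at t ∈ {-4, -1, 0, 2}.
The Hessian is diagonal: diag(f_ss, f_tt). Second derivatives: f_ss(2)=-2; f_tt(-4)=-1440, f_tt(-1)=180, f_tt(0)=-160, f_tt(2)=720.
Local maxima occur where both diagonal entries negative: (2, -4), (2, 0). Count: 2.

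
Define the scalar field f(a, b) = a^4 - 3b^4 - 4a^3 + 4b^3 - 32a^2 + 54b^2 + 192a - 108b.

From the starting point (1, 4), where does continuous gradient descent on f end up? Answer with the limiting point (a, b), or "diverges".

f is separable, so gradient descent decouples: a follows -∂f/∂a, b follows -∂f/∂b.
∂f/∂a = 4(a - 4)(a - 3)(a + 4); at a=1 this is 120, so a decreases.
∂f/∂b = -12(b - 3)(b - 1)(b + 3); at b=4 this is -252, so b increases.
The b-coordinate has no critical point in that direction and runs off to infinity.

diverges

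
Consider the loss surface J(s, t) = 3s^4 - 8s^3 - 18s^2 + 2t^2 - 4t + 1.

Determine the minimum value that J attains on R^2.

J(s,t) separates as P(s) + Q(t) + 1, so its minimum is min P + min Q + 1.
P'(s) = 12s(s - 3)(s + 1) vanishes at s ∈ {-1, 0, 3}; Q'(t) = 4(t - 1) vanishes at t ∈ {1}.
Local minima of P (where P''>0): P(-1)=-7, P(3)=-135. Local minima of Q: Q(1)=-2.
So the global minimum of J is P(3) + Q(1) + 1 = -135 − 2 + 1 = -136, attained at (3, 1).

-136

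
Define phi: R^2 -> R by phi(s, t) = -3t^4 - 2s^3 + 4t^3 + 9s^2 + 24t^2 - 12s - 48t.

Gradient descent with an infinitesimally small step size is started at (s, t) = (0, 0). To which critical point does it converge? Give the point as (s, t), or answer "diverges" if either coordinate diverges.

phi is separable, so gradient descent decouples: s follows -∂phi/∂s, t follows -∂phi/∂t.
∂phi/∂s = -6(s - 2)(s - 1); at s=0 this is -12, so s increases.
∂phi/∂t = -12(t - 2)(t - 1)(t + 2); at t=0 this is -48, so t increases.
s converges to its nearest critical value 1 (a local min of the s-part); t converges to 1. The iterate converges to (1, 1).

(1, 1)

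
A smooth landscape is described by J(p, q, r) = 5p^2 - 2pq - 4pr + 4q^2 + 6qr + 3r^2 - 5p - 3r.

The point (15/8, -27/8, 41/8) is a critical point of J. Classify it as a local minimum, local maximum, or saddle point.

local minimum

The Hessian is constant: H = [[10, -2, -4], [-2, 8, 6], [-4, 6, 6]].
Leading principal minors: Δ₁ = 10, Δ₂ = 76, Δ₃ = 64.
All leading minors are positive, so H is positive definite: a local minimum.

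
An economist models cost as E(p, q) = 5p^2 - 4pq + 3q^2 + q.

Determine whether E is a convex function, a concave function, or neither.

E is quadratic, so its Hessian is the constant matrix H = [[10, -4], [-4, 6]].
det(H) = 44, tr(H) = 16.
det(H) > 0 and tr(H) > 0, so H is positive definite everywhere: convex.

convex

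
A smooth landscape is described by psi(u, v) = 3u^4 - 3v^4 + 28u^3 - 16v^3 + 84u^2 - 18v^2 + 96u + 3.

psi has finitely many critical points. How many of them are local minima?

2

psi separates as a function of u plus a function of v, so ∇psi=0 decouples.
∂psi/∂u = 12(u + 1)(u + 2)(u + 4) = 0 at u ∈ {-4, -2, -1}; ∂psi/∂v = -12v(v + 1)(v + 3) = 0 at v ∈ {-3, -1, 0}.
The Hessian is diagonal: diag(psi_uu, psi_vv). Second derivatives: psi_uu(-4)=72, psi_uu(-2)=-24, psi_uu(-1)=36; psi_vv(-3)=-72, psi_vv(-1)=24, psi_vv(0)=-36.
Local minima occur where both diagonal entries positive: (-4, -1), (-1, -1). Count: 2.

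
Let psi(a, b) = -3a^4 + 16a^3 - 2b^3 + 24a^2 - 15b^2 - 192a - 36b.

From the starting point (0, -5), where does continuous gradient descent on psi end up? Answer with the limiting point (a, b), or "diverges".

(2, -3)

psi is separable, so gradient descent decouples: a follows -∂psi/∂a, b follows -∂psi/∂b.
∂psi/∂a = -12(a - 4)(a - 2)(a + 2); at a=0 this is -192, so a increases.
∂psi/∂b = -6(b + 2)(b + 3); at b=-5 this is -36, so b increases.
a converges to its nearest critical value 2 (a local min of the a-part); b converges to -3. The iterate converges to (2, -3).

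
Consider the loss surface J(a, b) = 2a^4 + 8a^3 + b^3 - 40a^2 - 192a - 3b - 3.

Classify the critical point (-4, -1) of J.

The mixed partial ∂²J/∂a∂b is 0, so the Hessian at any point is diag(J_aa, J_bb) = diag(8(3a^2 + 6a - 10), 6b).
At (-4, -1): H = diag(112, -6).
The eigenvalues have opposite signs, so H is indefinite: a saddle point.

saddle point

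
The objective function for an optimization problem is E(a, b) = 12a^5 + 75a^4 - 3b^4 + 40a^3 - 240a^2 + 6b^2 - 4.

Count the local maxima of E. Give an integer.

4

E separates as a function of a plus a function of b, so ∇E=0 decouples.
∂E/∂a = 60a(a - 1)(a + 2)(a + 4) = 0 at a ∈ {-4, -2, 0, 1}; ∂E/∂b = -12b(b - 1)(b + 1) = 0 at b ∈ {-1, 0, 1}.
The Hessian is diagonal: diag(E_aa, E_bb). Second derivatives: E_aa(-4)=-2400, E_aa(-2)=720, E_aa(0)=-480, E_aa(1)=900; E_bb(-1)=-24, E_bb(0)=12, E_bb(1)=-24.
Local maxima occur where both diagonal entries negative: (-4, -1), (-4, 1), (0, -1), (0, 1). Count: 4.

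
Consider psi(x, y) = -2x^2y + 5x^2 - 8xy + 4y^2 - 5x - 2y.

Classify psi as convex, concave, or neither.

neither

The term -2x^2y is cubic, so the Hessian is not constant.
∂²psi/∂x² = -4y + 10, which takes both signs as y varies (negative for sufficiently large y). A diagonal entry of the Hessian changing sign means the Hessian is neither positive- nor negative-semidefinite on all of R^2.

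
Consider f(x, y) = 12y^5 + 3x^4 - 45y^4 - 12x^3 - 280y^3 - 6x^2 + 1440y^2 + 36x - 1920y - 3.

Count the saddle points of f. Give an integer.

6

f separates as a function of x plus a function of y, so ∇f=0 decouples.
∂f/∂x = 12(x - 3)(x - 1)(x + 1) = 0 at x ∈ {-1, 1, 3}; ∂f/∂y = 60(y - 4)(y - 2)(y - 1)(y + 4) = 0 at y ∈ {-4, 1, 2, 4}.
The Hessian is diagonal: diag(f_xx, f_yy). Second derivatives: f_xx(-1)=96, f_xx(1)=-48, f_xx(3)=96; f_yy(-4)=-14400, f_yy(1)=900, f_yy(2)=-720, f_yy(4)=2880.
Saddle points occur where the two diagonal entries have opposite signs: (-1, -4), (-1, 2), (1, 1), (1, 4), (3, -4), (3, 2). Count: 6.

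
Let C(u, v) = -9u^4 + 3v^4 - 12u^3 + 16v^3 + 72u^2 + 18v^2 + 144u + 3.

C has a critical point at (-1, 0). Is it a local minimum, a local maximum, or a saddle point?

The mixed partial ∂²C/∂u∂v is 0, so the Hessian at any point is diag(C_uu, C_vv) = diag(36(-3u^2 - 2u + 4), 12(3v^2 + 8v + 3)).
At (-1, 0): H = diag(108, 36).
Both eigenvalues are positive, so H is positive definite: a local minimum.

local minimum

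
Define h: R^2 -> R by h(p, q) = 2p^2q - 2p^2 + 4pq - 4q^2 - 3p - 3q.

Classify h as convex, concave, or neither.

neither

The term 2p^2q is cubic, so the Hessian is not constant.
∂²h/∂p² = 4q - 4, which takes both signs as q varies (negative for sufficiently negative q). A diagonal entry of the Hessian changing sign means the Hessian is neither positive- nor negative-semidefinite on all of R^2.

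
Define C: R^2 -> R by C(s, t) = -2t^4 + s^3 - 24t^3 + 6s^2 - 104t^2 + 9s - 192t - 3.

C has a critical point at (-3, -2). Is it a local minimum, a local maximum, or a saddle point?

local maximum

The mixed partial ∂²C/∂s∂t is 0, so the Hessian at any point is diag(C_ss, C_tt) = diag(6(s + 2), -8(3t^2 + 18t + 26)).
At (-3, -2): H = diag(-6, -16).
Both eigenvalues are negative, so H is negative definite: a local maximum.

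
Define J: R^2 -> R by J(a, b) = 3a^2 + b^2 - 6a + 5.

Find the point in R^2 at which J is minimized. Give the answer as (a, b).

J(a,b) separates as P(a) + Q(b) + 5, so its minimum is min P + min Q + 5.
P'(a) = 6a - 6 vanishes at a ∈ {1}; Q'(b) = 2b vanishes at b ∈ {0}.
Local minima of P (where P''>0): P(1)=-3. Local minima of Q: Q(0)=0.
So the global minimum of J is P(1) + Q(0) + 5 = -3 + 0 + 5 = 2, attained at (1, 0).

(1, 0)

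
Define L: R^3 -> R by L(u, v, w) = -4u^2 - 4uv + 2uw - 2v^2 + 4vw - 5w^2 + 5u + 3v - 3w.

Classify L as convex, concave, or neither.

concave

L is quadratic, so its Hessian is the constant matrix H = [[-8, -4, 2], [-4, -4, 4], [2, 4, -10]].
Leading principal minors: -8, 16, -80.
Signs alternate −, +, − ⇒ H ≺ 0 ⇒ concave.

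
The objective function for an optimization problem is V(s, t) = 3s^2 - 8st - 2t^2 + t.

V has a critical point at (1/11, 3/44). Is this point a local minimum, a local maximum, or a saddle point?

The Hessian of V is constant: H = [[6, -8], [-8, -4]].
det(H) = 6·(-4) − (-8)² = -88.
Since det(H) < 0, H is indefinite and the critical point is a saddle point.

saddle point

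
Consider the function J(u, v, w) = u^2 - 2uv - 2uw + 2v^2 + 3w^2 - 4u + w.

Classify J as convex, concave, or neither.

J is quadratic, so its Hessian is the constant matrix H = [[2, -2, -2], [-2, 4, 0], [-2, 0, 6]].
Leading principal minors: 2, 4, 8.
All positive ⇒ H ≻ 0 ⇒ convex.

convex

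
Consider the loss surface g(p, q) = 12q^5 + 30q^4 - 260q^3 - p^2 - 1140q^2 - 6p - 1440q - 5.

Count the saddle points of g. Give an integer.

g separates as a function of p plus a function of q, so ∇g=0 decouples.
∂g/∂p = -2(p + 3) = 0 at p ∈ {-3}; ∂g/∂q = 60(q - 4)(q + 1)(q + 2)(q + 3) = 0 at q ∈ {-3, -2, -1, 4}.
The Hessian is diagonal: diag(g_pp, g_qq). Second derivatives: g_pp(-3)=-2; g_qq(-3)=-840, g_qq(-2)=360, g_qq(-1)=-600, g_qq(4)=12600.
Saddle points occur where the two diagonal entries have opposite signs: (-3, -2), (-3, 4). Count: 2.

2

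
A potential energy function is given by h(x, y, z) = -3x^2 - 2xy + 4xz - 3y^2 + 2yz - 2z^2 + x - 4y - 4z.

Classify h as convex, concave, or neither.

h is quadratic, so its Hessian is the constant matrix H = [[-6, -2, 4], [-2, -6, 2], [4, 2, -4]].
Leading principal minors: -6, 32, -40.
Signs alternate −, +, − ⇒ H ≺ 0 ⇒ concave.

concave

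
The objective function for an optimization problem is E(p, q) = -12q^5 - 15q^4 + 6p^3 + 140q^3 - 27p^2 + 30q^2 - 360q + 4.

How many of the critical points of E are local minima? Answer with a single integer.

E separates as a function of p plus a function of q, so ∇E=0 decouples.
∂E/∂p = 18p(p - 3) = 0 at p ∈ {0, 3}; ∂E/∂q = -60(q - 2)(q - 1)(q + 1)(q + 3) = 0 at q ∈ {-3, -1, 1, 2}.
The Hessian is diagonal: diag(E_pp, E_qq). Second derivatives: E_pp(0)=-54, E_pp(3)=54; E_qq(-3)=2400, E_qq(-1)=-720, E_qq(1)=480, E_qq(2)=-900.
Local minima occur where both diagonal entries positive: (3, -3), (3, 1). Count: 2.

2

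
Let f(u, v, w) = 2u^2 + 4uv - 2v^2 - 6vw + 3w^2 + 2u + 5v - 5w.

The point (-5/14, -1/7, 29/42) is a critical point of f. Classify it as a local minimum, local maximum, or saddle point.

The Hessian is constant: H = [[4, 4, 0], [4, -4, -6], [0, -6, 6]].
Leading principal minors: Δ₁ = 4, Δ₂ = -32, Δ₃ = -336.
The minors fit neither the all-positive nor the alternating-sign pattern, so H is indefinite: a saddle point.

saddle point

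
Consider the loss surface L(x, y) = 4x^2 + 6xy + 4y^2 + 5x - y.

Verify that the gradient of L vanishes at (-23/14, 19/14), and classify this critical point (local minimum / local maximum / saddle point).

local minimum

∇L = (8x + 6y + 5, 6x + 8y - 1); substituting (-23/14, 19/14) gives ∇L = (0, 0), so (-23/14, 19/14) is indeed a critical point.
The Hessian of L is constant: H = [[8, 6], [6, 8]].
det(H) = 8·8 − 6² = 28.
det(H) > 0 and tr(H) = 16 > 0, so H is positive definite and the point is a local minimum.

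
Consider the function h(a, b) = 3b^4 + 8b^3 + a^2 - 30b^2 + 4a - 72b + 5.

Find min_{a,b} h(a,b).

h(a,b) separates as P(a) + Q(b) + 5, so its minimum is min P + min Q + 5.
P'(a) = 2a + 4 vanishes at a ∈ {-2}; Q'(b) = 12(b - 2)(b + 1)(b + 3) vanishes at b ∈ {-3, -1, 2}.
Local minima of P (where P''>0): P(-2)=-4. Local minima of Q: Q(-3)=-27, Q(2)=-152.
So the global minimum of h is P(-2) + Q(2) + 5 = -4 − 152 + 5 = -151, attained at (-2, 2).

-151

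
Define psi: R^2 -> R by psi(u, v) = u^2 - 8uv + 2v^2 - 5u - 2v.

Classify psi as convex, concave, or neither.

neither

psi is quadratic, so its Hessian is the constant matrix H = [[2, -8], [-8, 4]].
det(H) = -56, tr(H) = 6.
det(H) < 0, so H is indefinite: neither convex nor concave.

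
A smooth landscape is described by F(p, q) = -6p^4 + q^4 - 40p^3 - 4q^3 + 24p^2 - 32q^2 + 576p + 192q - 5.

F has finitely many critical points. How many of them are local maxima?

2

F separates as a function of p plus a function of q, so ∇F=0 decouples.
∂F/∂p = -24(p - 2)(p + 3)(p + 4) = 0 at p ∈ {-4, -3, 2}; ∂F/∂q = 4(q - 4)(q - 3)(q + 4) = 0 at q ∈ {-4, 3, 4}.
The Hessian is diagonal: diag(F_pp, F_qq). Second derivatives: F_pp(-4)=-144, F_pp(-3)=120, F_pp(2)=-720; F_qq(-4)=224, F_qq(3)=-28, F_qq(4)=32.
Local maxima occur where both diagonal entries negative: (-4, 3), (2, 3). Count: 2.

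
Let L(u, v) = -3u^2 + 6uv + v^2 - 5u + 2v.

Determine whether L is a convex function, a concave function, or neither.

neither

L is quadratic, so its Hessian is the constant matrix H = [[-6, 6], [6, 2]].
det(H) = -48, tr(H) = -4.
det(H) < 0, so H is indefinite: neither convex nor concave.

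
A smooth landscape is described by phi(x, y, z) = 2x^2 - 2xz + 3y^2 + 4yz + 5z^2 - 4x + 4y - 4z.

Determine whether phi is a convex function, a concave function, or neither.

convex

phi is quadratic, so its Hessian is the constant matrix H = [[4, 0, -2], [0, 6, 4], [-2, 4, 10]].
Leading principal minors: 4, 24, 152.
All positive ⇒ H ≻ 0 ⇒ convex.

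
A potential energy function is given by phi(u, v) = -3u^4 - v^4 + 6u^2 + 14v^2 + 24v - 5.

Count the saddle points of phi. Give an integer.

phi separates as a function of u plus a function of v, so ∇phi=0 decouples.
∂phi/∂u = -12u(u - 1)(u + 1) = 0 at u ∈ {-1, 0, 1}; ∂phi/∂v = -4(v - 3)(v + 1)(v + 2) = 0 at v ∈ {-2, -1, 3}.
The Hessian is diagonal: diag(phi_uu, phi_vv). Second derivatives: phi_uu(-1)=-24, phi_uu(0)=12, phi_uu(1)=-24; phi_vv(-2)=-20, phi_vv(-1)=16, phi_vv(3)=-80.
Saddle points occur where the two diagonal entries have opposite signs: (-1, -1), (0, -2), (0, 3), (1, -1). Count: 4.

4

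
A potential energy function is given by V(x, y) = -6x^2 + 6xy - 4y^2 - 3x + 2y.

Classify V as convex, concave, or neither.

V is quadratic, so its Hessian is the constant matrix H = [[-12, 6], [6, -8]].
det(H) = 60, tr(H) = -20.
det(H) > 0 and tr(H) < 0, so H is negative definite everywhere: concave.

concave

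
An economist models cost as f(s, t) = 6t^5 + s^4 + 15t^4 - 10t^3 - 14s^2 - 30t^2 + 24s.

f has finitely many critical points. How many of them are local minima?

f separates as a function of s plus a function of t, so ∇f=0 decouples.
∂f/∂s = 4(s - 2)(s - 1)(s + 3) = 0 at s ∈ {-3, 1, 2}; ∂f/∂t = 30t(t - 1)(t + 1)(t + 2) = 0 at t ∈ {-2, -1, 0, 1}.
The Hessian is diagonal: diag(f_ss, f_tt). Second derivatives: f_ss(-3)=80, f_ss(1)=-16, f_ss(2)=20; f_tt(-2)=-180, f_tt(-1)=60, f_tt(0)=-60, f_tt(1)=180.
Local minima occur where both diagonal entries positive: (-3, -1), (-3, 1), (2, -1), (2, 1). Count: 4.

4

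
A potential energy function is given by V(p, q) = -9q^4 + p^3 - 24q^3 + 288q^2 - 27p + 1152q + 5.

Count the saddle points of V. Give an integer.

V separates as a function of p plus a function of q, so ∇V=0 decouples.
∂V/∂p = 3(p - 3)(p + 3) = 0 at p ∈ {-3, 3}; ∂V/∂q = -36(q - 4)(q + 2)(q + 4) = 0 at q ∈ {-4, -2, 4}.
The Hessian is diagonal: diag(V_pp, V_qq). Second derivatives: V_pp(-3)=-18, V_pp(3)=18; V_qq(-4)=-576, V_qq(-2)=432, V_qq(4)=-1728.
Saddle points occur where the two diagonal entries have opposite signs: (-3, -2), (3, -4), (3, 4). Count: 3.

3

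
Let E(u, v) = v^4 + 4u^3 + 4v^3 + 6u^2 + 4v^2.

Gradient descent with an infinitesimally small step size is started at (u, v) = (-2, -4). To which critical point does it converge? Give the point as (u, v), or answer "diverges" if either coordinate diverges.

E is separable, so gradient descent decouples: u follows -∂E/∂u, v follows -∂E/∂v.
∂E/∂u = 12u(u + 1); at u=-2 this is 24, so u decreases.
∂E/∂v = 4v(v + 1)(v + 2); at v=-4 this is -96, so v increases.
The u-coordinate has no critical point in that direction and runs off to infinity.

diverges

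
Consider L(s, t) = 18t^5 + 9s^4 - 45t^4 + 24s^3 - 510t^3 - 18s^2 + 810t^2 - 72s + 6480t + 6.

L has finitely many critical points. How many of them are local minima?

4

L separates as a function of s plus a function of t, so ∇L=0 decouples.
∂L/∂s = 36(s - 1)(s + 1)(s + 2) = 0 at s ∈ {-2, -1, 1}; ∂L/∂t = 90(t - 4)(t - 3)(t + 2)(t + 3) = 0 at t ∈ {-3, -2, 3, 4}.
The Hessian is diagonal: diag(L_ss, L_tt). Second derivatives: L_ss(-2)=108, L_ss(-1)=-72, L_ss(1)=216; L_tt(-3)=-3780, L_tt(-2)=2700, L_tt(3)=-2700, L_tt(4)=3780.
Local minima occur where both diagonal entries positive: (-2, -2), (-2, 4), (1, -2), (1, 4). Count: 4.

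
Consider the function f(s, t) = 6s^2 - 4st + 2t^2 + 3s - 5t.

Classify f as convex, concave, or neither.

f is quadratic, so its Hessian is the constant matrix H = [[12, -4], [-4, 4]].
det(H) = 32, tr(H) = 16.
det(H) > 0 and tr(H) > 0, so H is positive definite everywhere: convex.

convex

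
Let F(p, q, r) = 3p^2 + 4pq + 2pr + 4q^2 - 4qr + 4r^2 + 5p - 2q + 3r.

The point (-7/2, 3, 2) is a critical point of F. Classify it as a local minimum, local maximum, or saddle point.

The Hessian is constant: H = [[6, 4, 2], [4, 8, -4], [2, -4, 8]].
Leading principal minors: Δ₁ = 6, Δ₂ = 32, Δ₃ = 64.
All leading minors are positive, so H is positive definite: a local minimum.

local minimum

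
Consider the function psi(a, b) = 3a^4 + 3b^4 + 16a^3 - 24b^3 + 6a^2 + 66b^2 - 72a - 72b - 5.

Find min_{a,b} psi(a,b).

psi(a,b) separates as P(a) + Q(b) − 5, so its minimum is min P + min Q − 5.
P'(a) = 12(a - 1)(a + 2)(a + 3) vanishes at a ∈ {-3, -2, 1}; Q'(b) = 12(b - 3)(b - 2)(b - 1) vanishes at b ∈ {1, 2, 3}.
Local minima of P (where P''>0): P(-3)=81, P(1)=-47. Local minima of Q: Q(1)=-27, Q(3)=-27.
So the global minimum of psi is P(1) + Q(1) − 5 = -47 − 27 − 5 = -79, attained at (1, 1).

-79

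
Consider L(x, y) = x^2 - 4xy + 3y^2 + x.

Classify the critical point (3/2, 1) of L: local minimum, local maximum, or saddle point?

saddle point

The Hessian of L is constant: H = [[2, -4], [-4, 6]].
det(H) = 2·6 − (-4)² = -4.
Since det(H) < 0, H is indefinite and the critical point is a saddle point.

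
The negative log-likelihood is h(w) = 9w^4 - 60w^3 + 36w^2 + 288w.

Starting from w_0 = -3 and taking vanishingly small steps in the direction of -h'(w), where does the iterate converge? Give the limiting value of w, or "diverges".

h'(w) = 36(w - 4)(w - 2)(w + 1), so h'(-3) = -2520.
Gradient descent moves in the -h' direction, i.e. w is increasing.
The nearest critical point in that direction is w = -1, where h'' = 540 > 0 (a local minimum). The iterate converges there.

-1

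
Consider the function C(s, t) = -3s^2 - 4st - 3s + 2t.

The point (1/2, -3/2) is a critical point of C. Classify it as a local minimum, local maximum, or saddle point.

The Hessian of C is constant: H = [[-6, -4], [-4, 0]].
det(H) = (-6)·0 − (-4)² = -16.
Since det(H) < 0, H is indefinite and the critical point is a saddle point.

saddle point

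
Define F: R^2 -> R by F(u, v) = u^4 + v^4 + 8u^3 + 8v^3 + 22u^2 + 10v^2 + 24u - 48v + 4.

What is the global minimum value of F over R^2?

F(u,v) separates as P(u) + Q(v) + 4, so its minimum is min P + min Q + 4.
P'(u) = 4(u + 1)(u + 2)(u + 3) vanishes at u ∈ {-3, -2, -1}; Q'(v) = 4(v - 1)(v + 3)(v + 4) vanishes at v ∈ {-4, -3, 1}.
Local minima of P (where P''>0): P(-3)=-9, P(-1)=-9. Local minima of Q: Q(-4)=96, Q(1)=-29.
So the global minimum of F is P(-3) + Q(1) + 4 = -9 − 29 + 4 = -34, attained at (-3, 1).

-34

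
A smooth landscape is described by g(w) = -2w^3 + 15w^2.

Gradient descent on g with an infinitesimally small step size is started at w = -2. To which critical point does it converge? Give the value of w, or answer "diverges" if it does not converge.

0

g'(w) = -6w(w - 5), so g'(-2) = -84.
Gradient descent moves in the -g' direction, i.e. w is increasing.
The nearest critical point in that direction is w = 0, where g'' = 30 > 0 (a local minimum). The iterate converges there.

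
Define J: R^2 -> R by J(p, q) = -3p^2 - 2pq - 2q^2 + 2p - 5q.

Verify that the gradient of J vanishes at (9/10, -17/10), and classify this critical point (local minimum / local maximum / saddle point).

local maximum

∇J = (-6p - 2q + 2, -2p - 4q - 5); substituting (9/10, -17/10) gives ∇J = (0, 0), so (9/10, -17/10) is indeed a critical point.
The Hessian of J is constant: H = [[-6, -2], [-2, -4]].
det(H) = (-6)·(-4) − (-2)² = 20.
det(H) > 0 and tr(H) = -10 < 0, so H is negative definite and the point is a local maximum.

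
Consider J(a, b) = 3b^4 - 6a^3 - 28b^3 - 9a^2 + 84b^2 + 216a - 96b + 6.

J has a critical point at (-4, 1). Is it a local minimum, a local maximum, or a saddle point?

The mixed partial ∂²J/∂a∂b is 0, so the Hessian at any point is diag(J_aa, J_bb) = diag(-18(2a + 1), 12(3b^2 - 14b + 14)).
At (-4, 1): H = diag(126, 36).
Both eigenvalues are positive, so H is positive definite: a local minimum.

local minimum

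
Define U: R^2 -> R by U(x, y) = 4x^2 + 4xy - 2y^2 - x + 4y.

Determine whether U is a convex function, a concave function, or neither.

neither

U is quadratic, so its Hessian is the constant matrix H = [[8, 4], [4, -4]].
det(H) = -48, tr(H) = 4.
det(H) < 0, so H is indefinite: neither convex nor concave.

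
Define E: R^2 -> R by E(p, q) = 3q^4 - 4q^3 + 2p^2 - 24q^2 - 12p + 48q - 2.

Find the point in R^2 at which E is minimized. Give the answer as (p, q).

(3, -2)

E(p,q) separates as A(p) + B(q) − 2, so its minimum is min A + min B − 2.
A'(p) = 4p - 12 vanishes at p ∈ {3}; B'(q) = 12(q - 2)(q - 1)(q + 2) vanishes at q ∈ {-2, 1, 2}.
Local minima of A (where A''>0): A(3)=-18. Local minima of B: B(-2)=-112, B(2)=16.
So the global minimum of E is A(3) + B(-2) − 2 = -18 − 112 − 2 = -132, attained at (3, -2).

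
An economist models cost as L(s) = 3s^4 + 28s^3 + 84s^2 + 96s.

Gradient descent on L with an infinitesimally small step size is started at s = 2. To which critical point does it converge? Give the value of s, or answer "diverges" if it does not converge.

L'(s) = 12(s + 1)(s + 2)(s + 4), so L'(2) = 864.
Gradient descent moves in the -L' direction, i.e. s is decreasing.
The nearest critical point in that direction is s = -1, where L'' = 36 > 0 (a local minimum). The iterate converges there.

-1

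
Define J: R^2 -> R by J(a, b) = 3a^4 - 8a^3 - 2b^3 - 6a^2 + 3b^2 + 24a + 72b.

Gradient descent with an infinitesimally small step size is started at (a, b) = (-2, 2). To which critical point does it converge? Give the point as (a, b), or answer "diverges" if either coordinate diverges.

(-1, -3)

J is separable, so gradient descent decouples: a follows -∂J/∂a, b follows -∂J/∂b.
∂J/∂a = 12(a - 2)(a - 1)(a + 1); at a=-2 this is -144, so a increases.
∂J/∂b = -6(b - 4)(b + 3); at b=2 this is 60, so b decreases.
a converges to its nearest critical value -1 (a local min of the a-part); b converges to -3. The iterate converges to (-1, -3).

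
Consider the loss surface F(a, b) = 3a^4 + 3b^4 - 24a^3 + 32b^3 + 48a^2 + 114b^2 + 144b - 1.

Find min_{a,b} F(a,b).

F(a,b) separates as P(a) + Q(b) − 1, so its minimum is min P + min Q − 1.
P'(a) = 12a(a - 4)(a - 2) vanishes at a ∈ {0, 2, 4}; Q'(b) = 12(b + 1)(b + 3)(b + 4) vanishes at b ∈ {-4, -3, -1}.
Local minima of P (where P''>0): P(0)=0, P(4)=0. Local minima of Q: Q(-4)=-32, Q(-1)=-59.
So the global minimum of F is P(0) + Q(-1) − 1 = 0 − 59 − 1 = -60, attained at (0, -1).

-60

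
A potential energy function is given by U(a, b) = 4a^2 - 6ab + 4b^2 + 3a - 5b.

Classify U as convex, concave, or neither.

U is quadratic, so its Hessian is the constant matrix H = [[8, -6], [-6, 8]].
det(H) = 28, tr(H) = 16.
det(H) > 0 and tr(H) > 0, so H is positive definite everywhere: convex.

convex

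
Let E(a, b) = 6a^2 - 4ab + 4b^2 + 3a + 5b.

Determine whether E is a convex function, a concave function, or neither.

convex

E is quadratic, so its Hessian is the constant matrix H = [[12, -4], [-4, 8]].
det(H) = 80, tr(H) = 20.
det(H) > 0 and tr(H) > 0, so H is positive definite everywhere: convex.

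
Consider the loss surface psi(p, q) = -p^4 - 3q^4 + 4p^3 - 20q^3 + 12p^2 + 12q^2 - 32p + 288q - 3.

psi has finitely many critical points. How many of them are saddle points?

4

psi separates as a function of p plus a function of q, so ∇psi=0 decouples.
∂psi/∂p = -4(p - 4)(p - 1)(p + 2) = 0 at p ∈ {-2, 1, 4}; ∂psi/∂q = -12(q - 2)(q + 3)(q + 4) = 0 at q ∈ {-4, -3, 2}.
The Hessian is diagonal: diag(psi_pp, psi_qq). Second derivatives: psi_pp(-2)=-72, psi_pp(1)=36, psi_pp(4)=-72; psi_qq(-4)=-72, psi_qq(-3)=60, psi_qq(2)=-360.
Saddle points occur where the two diagonal entries have opposite signs: (-2, -3), (1, -4), (1, 2), (4, -3). Count: 4.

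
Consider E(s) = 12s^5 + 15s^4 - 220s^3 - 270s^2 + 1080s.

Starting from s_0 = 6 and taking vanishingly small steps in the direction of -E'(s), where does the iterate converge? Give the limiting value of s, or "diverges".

3

E'(s) = 60(s - 3)(s - 1)(s + 2)(s + 3), so E'(6) = 64800.
Gradient descent moves in the -E' direction, i.e. s is decreasing.
The nearest critical point in that direction is s = 3, where E'' = 3600 > 0 (a local minimum). The iterate converges there.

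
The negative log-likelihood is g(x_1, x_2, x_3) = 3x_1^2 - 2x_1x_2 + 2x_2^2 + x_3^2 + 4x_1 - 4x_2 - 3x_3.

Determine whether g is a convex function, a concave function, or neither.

g is quadratic, so its Hessian is the constant matrix H = [[6, -2, 0], [-2, 4, 0], [0, 0, 2]].
Leading principal minors: 6, 20, 40.
All positive ⇒ H ≻ 0 ⇒ convex.

convex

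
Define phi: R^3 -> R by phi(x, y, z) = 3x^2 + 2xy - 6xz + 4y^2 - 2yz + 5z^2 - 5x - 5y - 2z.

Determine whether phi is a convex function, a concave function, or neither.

convex

phi is quadratic, so its Hessian is the constant matrix H = [[6, 2, -6], [2, 8, -2], [-6, -2, 10]].
Leading principal minors: 6, 44, 176.
All positive ⇒ H ≻ 0 ⇒ convex.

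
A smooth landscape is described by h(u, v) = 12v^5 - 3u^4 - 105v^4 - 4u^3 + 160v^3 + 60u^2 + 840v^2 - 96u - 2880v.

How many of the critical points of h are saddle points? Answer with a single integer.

h separates as a function of u plus a function of v, so ∇h=0 decouples.
∂h/∂u = -12(u - 2)(u - 1)(u + 4) = 0 at u ∈ {-4, 1, 2}; ∂h/∂v = 60(v - 4)(v - 3)(v - 2)(v + 2) = 0 at v ∈ {-2, 2, 3, 4}.
The Hessian is diagonal: diag(h_uu, h_vv). Second derivatives: h_uu(-4)=-360, h_uu(1)=60, h_uu(2)=-72; h_vv(-2)=-7200, h_vv(2)=480, h_vv(3)=-300, h_vv(4)=720.
Saddle points occur where the two diagonal entries have opposite signs: (-4, 2), (-4, 4), (1, -2), (1, 3), (2, 2), (2, 4). Count: 6.

6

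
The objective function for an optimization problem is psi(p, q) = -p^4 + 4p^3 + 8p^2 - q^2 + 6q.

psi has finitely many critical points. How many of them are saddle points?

1

psi separates as a function of p plus a function of q, so ∇psi=0 decouples.
∂psi/∂p = -4p(p - 4)(p + 1) = 0 at p ∈ {-1, 0, 4}; ∂psi/∂q = -2(q - 3) = 0 at q ∈ {3}.
The Hessian is diagonal: diag(psi_pp, psi_qq). Second derivatives: psi_pp(-1)=-20, psi_pp(0)=16, psi_pp(4)=-80; psi_qq(3)=-2.
Saddle points occur where the two diagonal entries have opposite signs: (0, 3). Count: 1.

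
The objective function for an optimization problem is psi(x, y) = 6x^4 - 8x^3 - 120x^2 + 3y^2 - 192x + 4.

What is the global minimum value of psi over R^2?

psi(x,y) separates as P(x) + Q(y) + 4, so its minimum is min P + min Q + 4.
P'(x) = 24(x - 4)(x + 1)(x + 2) vanishes at x ∈ {-2, -1, 4}; Q'(y) = 6y vanishes at y ∈ {0}.
Local minima of P (where P''>0): P(-2)=64, P(4)=-1664. Local minima of Q: Q(0)=0.
So the global minimum of psi is P(4) + Q(0) + 4 = -1664 + 0 + 4 = -1660, attained at (4, 0).

-1660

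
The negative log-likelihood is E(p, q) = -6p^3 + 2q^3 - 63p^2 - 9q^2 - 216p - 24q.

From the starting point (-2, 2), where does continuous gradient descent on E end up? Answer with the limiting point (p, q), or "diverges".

diverges

E is separable, so gradient descent decouples: p follows -∂E/∂p, q follows -∂E/∂q.
∂E/∂p = -18(p + 3)(p + 4); at p=-2 this is -36, so p increases.
∂E/∂q = 6(q - 4)(q + 1); at q=2 this is -36, so q increases.
The p-coordinate has no critical point in that direction and runs off to infinity.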